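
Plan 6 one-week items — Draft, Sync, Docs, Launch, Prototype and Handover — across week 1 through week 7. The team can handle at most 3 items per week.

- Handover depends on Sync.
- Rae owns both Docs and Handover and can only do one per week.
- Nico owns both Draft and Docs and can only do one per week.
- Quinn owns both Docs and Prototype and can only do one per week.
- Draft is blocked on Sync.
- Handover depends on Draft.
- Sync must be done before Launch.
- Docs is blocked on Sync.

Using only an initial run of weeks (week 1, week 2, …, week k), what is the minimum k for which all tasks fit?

The precedence chain requires at least 3 distinct weeks.
With at most 3 per week and 6 tasks, at least 2 weeks are needed.
Could 3 weeks be enough, i.e. nothing placed later than week 3? No: Launch must come after Sync (at week 1 or later) → {week 2, week 3}; Sync must come before Launch (at week 3 or earlier) → {week 1, week 2}; Handover must come after Sync (at week 1 or later) → {week 2, week 3}; Docs must come after Sync (at week 1 or later) → {week 2, week 3}; Draft must come before Handover (at week 3 or earlier) → {week 1, week 2}; Draft must come after Sync (at week 1 or later) → {week 2}; Docs can't share with Draft (week 2) → {week 3}; Handover must come after Draft (at week 2 or later) → {week 3}; Handover can't share with Docs (week 3) → nothing is left.
So 3 weeks is not enough.
4 works (last occupied week: week 4): for example Handover -> week 3; Docs -> week 4; Draft -> week 2; Sync -> week 1; Launch -> week 2; Prototype -> week 1.

4 weeks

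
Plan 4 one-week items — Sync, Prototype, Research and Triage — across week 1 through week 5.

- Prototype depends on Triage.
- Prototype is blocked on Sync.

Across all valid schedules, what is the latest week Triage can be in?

Downstream work caps Triage at week 4.
Triage at week 4 is achievable: Prototype=week 5, Triage=week 4, Research=week 1, Sync=week 1.

week 4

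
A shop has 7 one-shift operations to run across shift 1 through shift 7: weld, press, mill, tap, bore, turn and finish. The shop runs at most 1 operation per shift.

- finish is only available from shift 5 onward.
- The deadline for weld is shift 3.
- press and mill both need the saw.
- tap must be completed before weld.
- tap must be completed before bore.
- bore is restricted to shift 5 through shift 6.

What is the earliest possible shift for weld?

shift 2

Precedence pushes weld to at least shift 2; weld's own window allows nothing later than shift 3.
weld at shift 2 is achievable: turn -> shift 7; weld -> shift 2; tap -> shift 1; press -> shift 3; mill -> shift 4; finish -> shift 6; bore -> shift 5.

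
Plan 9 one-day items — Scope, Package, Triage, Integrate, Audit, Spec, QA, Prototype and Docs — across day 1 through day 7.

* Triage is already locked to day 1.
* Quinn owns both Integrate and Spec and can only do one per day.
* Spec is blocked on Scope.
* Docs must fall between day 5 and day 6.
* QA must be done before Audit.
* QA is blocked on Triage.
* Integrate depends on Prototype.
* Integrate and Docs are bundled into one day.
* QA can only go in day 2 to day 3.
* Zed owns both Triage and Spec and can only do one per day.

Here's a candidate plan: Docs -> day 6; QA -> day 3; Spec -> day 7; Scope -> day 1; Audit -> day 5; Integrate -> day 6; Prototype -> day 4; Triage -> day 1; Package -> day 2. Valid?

Triage is already locked to day 1 — holds.
Zed owns both Triage and Spec and can only do one per day — holds.
Quinn owns both Integrate and Spec and can only do one per day — holds.
QA must be done before Audit — holds.
Spec is blocked on Scope — holds.
QA is blocked on Triage — holds.
Docs must fall between day 5 and day 6 — holds.
QA can only go in day 2 to day 3 — holds.
Integrate and Docs are bundled into one day — holds.
Integrate depends on Prototype — holds.

Yes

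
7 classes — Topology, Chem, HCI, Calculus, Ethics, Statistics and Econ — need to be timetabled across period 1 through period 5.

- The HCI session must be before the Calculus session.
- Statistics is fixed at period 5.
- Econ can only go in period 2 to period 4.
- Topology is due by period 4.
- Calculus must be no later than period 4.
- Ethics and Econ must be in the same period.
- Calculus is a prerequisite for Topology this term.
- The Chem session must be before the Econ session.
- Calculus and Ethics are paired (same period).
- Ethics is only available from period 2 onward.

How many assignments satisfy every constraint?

6

Splitting on Topology: it can be period 3 (1), period 4 (5). Listing each branch's schedules as (Chem, HCI, Calculus, Ethics, Statistics, Econ) by period number:
Topology=period 3: (1,1,2,2,5,2) — 1.
Topology=period 4: (1,1,2,2,5,2) (1,1,3,3,5,3) (1,2,3,3,5,3) (2,1,3,3,5,3) (2,2,3,3,5,3) — 5.
Summing: 1 + 5 = 6.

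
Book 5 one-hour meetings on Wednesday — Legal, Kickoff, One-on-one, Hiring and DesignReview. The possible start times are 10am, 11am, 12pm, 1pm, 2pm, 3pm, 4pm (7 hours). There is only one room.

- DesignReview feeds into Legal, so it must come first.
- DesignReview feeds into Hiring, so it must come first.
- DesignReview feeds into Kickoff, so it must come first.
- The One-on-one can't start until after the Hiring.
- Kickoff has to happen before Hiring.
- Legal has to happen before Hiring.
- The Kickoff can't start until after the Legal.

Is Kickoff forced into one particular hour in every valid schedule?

Kickoff can be 12pm (e.g. Hiring in 1pm; Legal in 11am; DesignReview in 10am; Kickoff in 12pm; One-on-one in 2pm) or 1pm (e.g. Hiring=2pm, DesignReview=10am, Legal=11am, One-on-one=3pm, Kickoff=1pm).

No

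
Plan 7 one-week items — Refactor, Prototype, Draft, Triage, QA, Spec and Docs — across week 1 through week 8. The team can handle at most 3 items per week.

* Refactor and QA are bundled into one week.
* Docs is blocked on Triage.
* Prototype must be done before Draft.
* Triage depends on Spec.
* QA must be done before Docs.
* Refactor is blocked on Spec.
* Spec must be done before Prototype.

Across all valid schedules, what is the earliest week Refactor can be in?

Precedence pushes Refactor to at least week 2; Refactor must be in the same week as QA, which can't be after week 7, so Refactor is at most week 7.
Refactor at week 2 is achievable: Refactor=week 2, Prototype=week 2, Docs=week 4, Draft=week 3, Triage=week 3, Spec=week 1, QA=week 2.

week 2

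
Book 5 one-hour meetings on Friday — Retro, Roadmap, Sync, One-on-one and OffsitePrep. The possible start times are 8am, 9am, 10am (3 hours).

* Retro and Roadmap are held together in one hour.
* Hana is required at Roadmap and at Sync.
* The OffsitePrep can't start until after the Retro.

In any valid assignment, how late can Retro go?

Downstream work caps Retro at 9am.
Retro at 9am is achievable: Retro -> 9am, One-on-one -> 8am, OffsitePrep -> 10am, Roadmap -> 9am, Sync -> 8am.

9am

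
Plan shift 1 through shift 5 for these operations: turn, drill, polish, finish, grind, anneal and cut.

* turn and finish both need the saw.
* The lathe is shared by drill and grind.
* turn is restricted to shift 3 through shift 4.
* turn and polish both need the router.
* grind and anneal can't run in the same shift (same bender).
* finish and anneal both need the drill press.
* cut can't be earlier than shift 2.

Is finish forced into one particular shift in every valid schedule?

finish can be shift 1 (e.g. anneal in shift 3, turn in shift 3, polish in shift 1, drill in shift 1, cut in shift 2, finish in shift 1, grind in shift 2) or shift 2 (e.g. finish in shift 2; drill in shift 1; anneal in shift 1; turn in shift 3; grind in shift 2; cut in shift 2; polish in shift 1).

No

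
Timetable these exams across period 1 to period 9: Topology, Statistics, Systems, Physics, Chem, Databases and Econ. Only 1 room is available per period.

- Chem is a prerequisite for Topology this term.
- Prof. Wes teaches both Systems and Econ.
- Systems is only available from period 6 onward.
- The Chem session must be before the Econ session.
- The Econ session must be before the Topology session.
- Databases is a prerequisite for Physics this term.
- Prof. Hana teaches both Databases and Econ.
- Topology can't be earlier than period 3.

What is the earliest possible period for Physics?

Precedence pushes Physics to at least period 2.
Physics at period 2 is achievable: Statistics -> period 7; Topology -> period 5; Chem -> period 3; Systems -> period 6; Physics -> period 2; Econ -> period 4; Databases -> period 1.

period 2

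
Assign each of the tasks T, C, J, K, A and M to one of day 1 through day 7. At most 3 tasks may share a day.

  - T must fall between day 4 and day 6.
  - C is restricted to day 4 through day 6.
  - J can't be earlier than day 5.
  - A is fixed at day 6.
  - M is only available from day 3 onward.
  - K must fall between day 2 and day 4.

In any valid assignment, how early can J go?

day 5

J is available from day 5.
J at day 5 is achievable: T in day 4; M in day 3; C in day 4; K in day 2; A in day 6; J in day 5.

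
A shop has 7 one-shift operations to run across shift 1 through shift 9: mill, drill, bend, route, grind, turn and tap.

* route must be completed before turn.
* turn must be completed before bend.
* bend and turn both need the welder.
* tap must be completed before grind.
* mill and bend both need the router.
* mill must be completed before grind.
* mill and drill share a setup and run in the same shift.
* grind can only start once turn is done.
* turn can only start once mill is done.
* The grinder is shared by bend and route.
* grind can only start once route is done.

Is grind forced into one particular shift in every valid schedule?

grind can be shift 3 (e.g. mill -> shift 1, route -> shift 1, turn -> shift 2, bend -> shift 3, grind -> shift 3, tap -> shift 1, drill -> shift 1) or shift 4 (e.g. bend -> shift 3, grind -> shift 4, tap -> shift 1, route -> shift 1, turn -> shift 2, drill -> shift 1, mill -> shift 1).

No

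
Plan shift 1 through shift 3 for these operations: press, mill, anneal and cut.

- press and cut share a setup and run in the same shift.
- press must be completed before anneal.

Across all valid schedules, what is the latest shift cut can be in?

shift 2

Cut must be in the same shift as press, which can't be after shift 2, so cut is at most shift 2.
cut at shift 2 is achievable: cut=shift 2; press=shift 2; mill=shift 1; anneal=shift 3.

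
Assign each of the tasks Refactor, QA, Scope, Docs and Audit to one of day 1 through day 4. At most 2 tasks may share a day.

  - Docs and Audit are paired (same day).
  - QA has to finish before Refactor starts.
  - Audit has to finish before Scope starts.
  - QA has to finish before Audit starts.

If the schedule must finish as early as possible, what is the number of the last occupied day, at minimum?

3

The precedence chain requires at least 3 distinct days.
With at most 2 per day and 5 tasks, at least 3 days are needed.
3 works (last occupied day: day 3): for example Scope=day 3; Refactor=day 3; Docs=day 2; QA=day 1; Audit=day 2.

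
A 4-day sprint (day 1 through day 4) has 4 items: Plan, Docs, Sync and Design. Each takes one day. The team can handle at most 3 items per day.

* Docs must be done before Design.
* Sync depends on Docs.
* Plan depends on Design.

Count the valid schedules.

Splitting on Plan: it can be day 3 (3), day 4 (8). Listing each branch's schedules as (Docs, Sync, Design) by day number:
Plan=day 3: (1,2,2) (1,3,2) (1,4,2) — 3.
Plan=day 4: (1,2,2) (1,2,3) (1,3,2) (1,3,3) (1,4,2) (1,4,3) (2,3,3) (2,4,3) — 8.
Summing: 3 + 8 = 11.

11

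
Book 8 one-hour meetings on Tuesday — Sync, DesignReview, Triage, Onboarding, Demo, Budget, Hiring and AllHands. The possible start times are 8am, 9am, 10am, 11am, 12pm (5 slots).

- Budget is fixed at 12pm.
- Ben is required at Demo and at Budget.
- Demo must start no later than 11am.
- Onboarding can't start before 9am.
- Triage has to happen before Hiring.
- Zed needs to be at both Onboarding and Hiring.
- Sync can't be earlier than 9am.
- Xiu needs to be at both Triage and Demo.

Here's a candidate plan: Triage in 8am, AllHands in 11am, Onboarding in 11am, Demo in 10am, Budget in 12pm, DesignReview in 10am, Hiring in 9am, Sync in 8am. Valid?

No — it violates: Sync can't be earlier than 9am

Xiu needs to be at both Triage and Demo — holds.
Sync can't be earlier than 9am — violated.
Ben is required at Demo and at Budget — holds.
Demo must start no later than 11am — holds.
Triage has to happen before Hiring — holds.
Onboarding can't start before 9am — holds.
Zed needs to be at both Onboarding and Hiring — holds.
Budget is fixed at 12pm — holds.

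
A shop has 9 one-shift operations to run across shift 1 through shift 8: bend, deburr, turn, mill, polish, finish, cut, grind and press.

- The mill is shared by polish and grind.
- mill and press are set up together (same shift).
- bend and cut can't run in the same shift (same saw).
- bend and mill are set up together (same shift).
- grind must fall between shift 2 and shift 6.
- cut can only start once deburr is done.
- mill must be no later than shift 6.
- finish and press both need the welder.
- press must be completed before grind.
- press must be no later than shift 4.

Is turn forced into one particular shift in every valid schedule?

No

turn can be shift 1 (e.g. polish in shift 1; bend in shift 1; deburr in shift 1; mill in shift 1; turn in shift 1; press in shift 1; grind in shift 2; cut in shift 2; finish in shift 2) or shift 2 (e.g. turn in shift 2, mill in shift 1, cut in shift 2, finish in shift 2, polish in shift 1, deburr in shift 1, grind in shift 2, bend in shift 1, press in shift 1).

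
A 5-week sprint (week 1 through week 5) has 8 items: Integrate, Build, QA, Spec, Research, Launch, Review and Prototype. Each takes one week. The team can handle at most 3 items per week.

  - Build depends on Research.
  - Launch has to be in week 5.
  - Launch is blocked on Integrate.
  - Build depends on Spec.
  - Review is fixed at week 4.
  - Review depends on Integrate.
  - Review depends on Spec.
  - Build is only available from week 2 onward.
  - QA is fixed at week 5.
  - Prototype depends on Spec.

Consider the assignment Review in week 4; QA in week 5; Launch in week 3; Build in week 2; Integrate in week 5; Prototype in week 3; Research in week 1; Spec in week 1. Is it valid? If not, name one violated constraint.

No. Launch is blocked on Integrate is not satisfied.

Review is fixed at week 4 — holds.
Review depends on Spec — holds.
Prototype depends on Spec — holds.
Review depends on Integrate — violated.
Build depends on Research — holds.
The team can handle at most 3 items per week — holds.
Build depends on Spec — holds.
Launch is blocked on Integrate — violated.
Launch has to be in week 5 — violated.
QA is fixed at week 5 — holds.
Build is only available from week 2 onward — holds.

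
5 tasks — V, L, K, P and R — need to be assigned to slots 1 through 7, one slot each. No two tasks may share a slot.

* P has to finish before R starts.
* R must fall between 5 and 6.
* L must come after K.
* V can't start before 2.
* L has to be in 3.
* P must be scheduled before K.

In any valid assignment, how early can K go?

2

Precedence pushes K to at least 2; downstream work caps K at 2.
K at 2 is achievable: K in 2, L in 3, R in 5, P in 1, V in 4.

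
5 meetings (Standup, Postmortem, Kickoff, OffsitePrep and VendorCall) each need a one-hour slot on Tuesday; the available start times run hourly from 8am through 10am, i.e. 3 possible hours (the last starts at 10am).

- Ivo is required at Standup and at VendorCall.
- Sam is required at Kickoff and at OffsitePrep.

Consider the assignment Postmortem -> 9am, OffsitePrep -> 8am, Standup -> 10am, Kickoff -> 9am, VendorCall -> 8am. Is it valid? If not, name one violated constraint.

Yes, all constraints hold

Ivo is required at Standup and at VendorCall — holds.
Sam is required at Kickoff and at OffsitePrep — holds.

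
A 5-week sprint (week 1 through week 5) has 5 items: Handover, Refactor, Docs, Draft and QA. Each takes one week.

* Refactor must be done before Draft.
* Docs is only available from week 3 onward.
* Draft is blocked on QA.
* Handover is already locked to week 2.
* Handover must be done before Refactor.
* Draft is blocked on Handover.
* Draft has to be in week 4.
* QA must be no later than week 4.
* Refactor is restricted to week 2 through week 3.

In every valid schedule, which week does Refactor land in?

week 3

Handover is fixed at week 2 and must come before Refactor, so Refactor is at least week 3.
Draft is fixed at week 4 and must come after Refactor, so Refactor is at most week 3.
So Refactor must be week 3.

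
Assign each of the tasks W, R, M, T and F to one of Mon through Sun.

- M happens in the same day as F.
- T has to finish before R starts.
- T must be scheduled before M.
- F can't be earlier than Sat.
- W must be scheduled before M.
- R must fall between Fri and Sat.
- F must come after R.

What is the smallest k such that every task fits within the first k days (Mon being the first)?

6 days

The precedence chain requires at least 3 distinct days.
F can't be placed before Sat — that is day 6 counting from Mon — so the schedule must run through at least 6 days.
6 works (last occupied day: Sat): for example W in Mon; T in Mon; R in Fri; M in Sat; F in Sat.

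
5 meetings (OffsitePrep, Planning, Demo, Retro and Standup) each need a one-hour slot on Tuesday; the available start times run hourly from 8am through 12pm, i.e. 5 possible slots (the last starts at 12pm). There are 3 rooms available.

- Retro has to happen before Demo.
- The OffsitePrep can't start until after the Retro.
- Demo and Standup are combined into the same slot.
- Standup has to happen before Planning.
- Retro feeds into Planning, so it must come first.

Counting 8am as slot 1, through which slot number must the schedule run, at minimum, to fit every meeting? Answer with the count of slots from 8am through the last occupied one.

3

The precedence chain requires at least 3 distinct slots.
With at most 3 per slot and 5 meetings, at least 2 slots are needed.
3 works (last occupied slot: 10am): for example Demo -> 9am, Retro -> 8am, OffsitePrep -> 9am, Standup -> 9am, Planning -> 10am.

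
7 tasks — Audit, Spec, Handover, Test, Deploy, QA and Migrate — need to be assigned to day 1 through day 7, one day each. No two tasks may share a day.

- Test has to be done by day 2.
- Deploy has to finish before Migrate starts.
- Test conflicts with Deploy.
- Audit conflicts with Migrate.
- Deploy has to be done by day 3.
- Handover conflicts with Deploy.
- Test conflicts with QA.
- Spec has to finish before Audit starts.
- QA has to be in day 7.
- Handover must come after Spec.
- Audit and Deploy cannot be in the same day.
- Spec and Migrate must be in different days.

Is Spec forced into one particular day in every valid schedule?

Spec can be day 1 (e.g. QA=day 7, Test=day 2, Handover=day 5, Migrate=day 6, Spec=day 1, Audit=day 4, Deploy=day 3) or day 2 (e.g. Test -> day 1; Audit -> day 4; QA -> day 7; Spec -> day 2; Deploy -> day 3; Handover -> day 5; Migrate -> day 6).

No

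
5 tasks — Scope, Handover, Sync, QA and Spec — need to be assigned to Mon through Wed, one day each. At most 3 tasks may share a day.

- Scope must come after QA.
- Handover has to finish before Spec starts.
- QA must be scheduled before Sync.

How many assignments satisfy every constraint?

Splitting on Scope: it can be Tue (6), Wed (9). Listing each branch's schedules as (Handover, Sync, QA, Spec):
Scope=Tue: (Mon,Tue,Mon,Tue) (Mon,Tue,Mon,Wed) (Mon,Wed,Mon,Tue) (Mon,Wed,Mon,Wed) (Tue,Tue,Mon,Wed) (Tue,Wed,Mon,Wed) — 6.
Scope=Wed: (Mon,Tue,Mon,Tue) (Mon,Tue,Mon,Wed) (Mon,Wed,Mon,Tue) (Mon,Wed,Mon,Wed) (Mon,Wed,Tue,Tue) (Mon,Wed,Tue,Wed) (Tue,Tue,Mon,Wed) (Tue,Wed,Mon,Wed) (Tue,Wed,Tue,Wed) — 9.
Summing: 6 + 9 = 15.

15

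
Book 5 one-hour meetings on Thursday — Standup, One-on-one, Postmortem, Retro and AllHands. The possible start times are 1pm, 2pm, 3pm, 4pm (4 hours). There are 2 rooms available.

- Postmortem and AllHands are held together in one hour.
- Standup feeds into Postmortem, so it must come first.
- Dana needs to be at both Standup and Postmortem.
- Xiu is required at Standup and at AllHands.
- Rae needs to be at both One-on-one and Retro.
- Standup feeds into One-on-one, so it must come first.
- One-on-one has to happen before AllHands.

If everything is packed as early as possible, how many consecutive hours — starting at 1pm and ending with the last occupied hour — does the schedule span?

The precedence chain requires at least 3 distinct hours.
With at most 2 per hour and 5 meetings, at least 3 hours are needed.
3 works (last occupied hour: 3pm): for example Standup in 1pm, Retro in 1pm, AllHands in 3pm, One-on-one in 2pm, Postmortem in 3pm.

3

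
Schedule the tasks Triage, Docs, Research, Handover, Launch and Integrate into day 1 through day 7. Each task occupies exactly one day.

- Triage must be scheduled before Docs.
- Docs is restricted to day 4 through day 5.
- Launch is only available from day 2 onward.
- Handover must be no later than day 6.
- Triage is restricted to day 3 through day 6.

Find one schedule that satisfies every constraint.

Docs in day 4; Launch in day 2; Research in day 1; Integrate in day 1; Triage in day 3; Handover in day 1

Checking: Triage(day 3) before Docs(day 4); Triage=day 3 in [day 3,day 6]; Docs=day 4 in [day 4,day 5]; Launch=day 2 in [day 2,day 7]; Handover=day 1 in [day 1,day 6].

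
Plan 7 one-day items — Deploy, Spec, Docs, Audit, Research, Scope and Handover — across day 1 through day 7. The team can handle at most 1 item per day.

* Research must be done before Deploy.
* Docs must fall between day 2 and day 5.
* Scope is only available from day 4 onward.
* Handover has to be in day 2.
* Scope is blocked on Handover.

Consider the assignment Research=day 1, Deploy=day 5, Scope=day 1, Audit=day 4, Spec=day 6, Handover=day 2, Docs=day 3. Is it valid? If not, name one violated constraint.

Invalid. Scope is only available from day 4 onward.

Docs must fall between day 2 and day 5 — holds.
Scope is blocked on Handover — violated.
Research must be done before Deploy — holds.
Scope is only available from day 4 onward — violated.
Handover has to be in day 2 — holds.
The team can handle at most 1 item per day — violated.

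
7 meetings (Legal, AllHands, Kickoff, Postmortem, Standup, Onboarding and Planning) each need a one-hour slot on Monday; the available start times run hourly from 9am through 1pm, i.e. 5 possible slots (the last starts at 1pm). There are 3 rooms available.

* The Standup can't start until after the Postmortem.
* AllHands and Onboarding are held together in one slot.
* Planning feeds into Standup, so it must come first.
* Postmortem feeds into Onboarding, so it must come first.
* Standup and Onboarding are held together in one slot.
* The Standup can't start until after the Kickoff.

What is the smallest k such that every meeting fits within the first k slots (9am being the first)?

3 slots

The precedence chain requires at least 2 distinct slots.
With at most 3 per slot and 7 meetings, at least 3 slots are needed.
3 works (last occupied slot: 11am): for example Standup -> 10am, Legal -> 11am, Onboarding -> 10am, Postmortem -> 9am, AllHands -> 10am, Kickoff -> 9am, Planning -> 9am.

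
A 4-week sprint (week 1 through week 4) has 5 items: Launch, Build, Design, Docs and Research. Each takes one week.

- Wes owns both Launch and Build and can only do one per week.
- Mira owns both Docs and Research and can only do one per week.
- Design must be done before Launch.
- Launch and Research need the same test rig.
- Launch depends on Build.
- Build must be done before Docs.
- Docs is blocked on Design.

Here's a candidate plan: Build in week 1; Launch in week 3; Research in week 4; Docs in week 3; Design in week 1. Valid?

Yes, all constraints hold

Wes owns both Launch and Build and can only do one per week — holds.
Launch depends on Build — holds.
Mira owns both Docs and Research and can only do one per week — holds.
Launch and Research need the same test rig — holds.
Build must be done before Docs — holds.
Docs is blocked on Design — holds.
Design must be done before Launch — holds.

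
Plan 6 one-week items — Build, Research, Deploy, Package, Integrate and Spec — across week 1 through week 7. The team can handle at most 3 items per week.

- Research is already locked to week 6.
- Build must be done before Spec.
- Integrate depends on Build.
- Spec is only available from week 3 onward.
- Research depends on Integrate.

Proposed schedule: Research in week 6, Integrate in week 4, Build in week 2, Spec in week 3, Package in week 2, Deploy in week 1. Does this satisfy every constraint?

Yes

Research depends on Integrate — holds.
The team can handle at most 3 items per week — holds.
Research is already locked to week 6 — holds.
Integrate depends on Build — holds.
Build must be done before Spec — holds.
Spec is only available from week 3 onward — holds.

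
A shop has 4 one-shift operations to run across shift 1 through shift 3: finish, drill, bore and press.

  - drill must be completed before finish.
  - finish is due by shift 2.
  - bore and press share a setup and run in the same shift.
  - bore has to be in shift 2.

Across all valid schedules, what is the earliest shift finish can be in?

Precedence pushes finish to at least shift 2; finish's own window allows nothing later than shift 2.
finish at shift 2 is achievable: finish=shift 2, drill=shift 1, press=shift 2, bore=shift 2.

shift 2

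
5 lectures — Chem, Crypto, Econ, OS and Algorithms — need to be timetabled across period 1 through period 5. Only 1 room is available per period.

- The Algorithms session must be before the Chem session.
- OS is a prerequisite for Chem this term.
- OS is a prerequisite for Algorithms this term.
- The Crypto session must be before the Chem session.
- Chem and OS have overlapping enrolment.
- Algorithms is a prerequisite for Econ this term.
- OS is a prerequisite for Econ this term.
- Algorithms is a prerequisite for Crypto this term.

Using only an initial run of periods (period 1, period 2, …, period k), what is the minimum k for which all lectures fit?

The precedence chain requires at least 4 distinct periods.
With at most 1 per period and 5 lectures, at least 5 periods are needed.
5 works (last occupied period: period 5): for example Crypto=period 3, OS=period 1, Chem=period 4, Econ=period 5, Algorithms=period 2.

5 periods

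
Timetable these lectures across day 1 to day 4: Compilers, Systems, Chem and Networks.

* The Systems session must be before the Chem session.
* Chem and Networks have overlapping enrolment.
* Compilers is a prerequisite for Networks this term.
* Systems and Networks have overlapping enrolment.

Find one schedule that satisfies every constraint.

Chem -> day 2, Networks -> day 3, Compilers -> day 1, Systems -> day 1

Checking: Compilers(day 1) before Networks(day 3); Systems(day 1) before Chem(day 2); Chem(day 2) != Networks(day 3); Systems(day 1) != Networks(day 3).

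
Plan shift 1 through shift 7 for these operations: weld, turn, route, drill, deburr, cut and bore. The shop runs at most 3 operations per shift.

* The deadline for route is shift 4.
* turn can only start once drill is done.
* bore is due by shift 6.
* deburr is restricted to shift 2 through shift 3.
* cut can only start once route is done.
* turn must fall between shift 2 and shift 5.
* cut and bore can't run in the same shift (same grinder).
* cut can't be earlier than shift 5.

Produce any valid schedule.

deburr=shift 2; weld=shift 2; drill=shift 1; route=shift 1; bore=shift 1; turn=shift 2; cut=shift 5

Checking: route(shift 1) before cut(shift 5); drill(shift 1) before turn(shift 2); cut(shift 5) != bore(shift 1); bore=shift 1 in [shift 1,shift 6]; cut=shift 5 in [shift 5,shift 7]; turn=shift 2 in [shift 2,shift 5]; deburr=shift 2 in [shift 2,shift 3]; route=shift 1 in [shift 1,shift 4]; max 3 per shift (cap 3).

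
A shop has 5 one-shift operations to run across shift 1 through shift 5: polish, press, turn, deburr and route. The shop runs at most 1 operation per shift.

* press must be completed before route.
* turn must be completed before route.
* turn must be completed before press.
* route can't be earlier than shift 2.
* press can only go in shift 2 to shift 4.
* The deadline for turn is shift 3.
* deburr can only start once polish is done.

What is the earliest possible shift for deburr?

shift 2

Precedence pushes deburr to at least shift 2.
deburr at shift 2 is achievable: polish in shift 1, press in shift 4, route in shift 5, deburr in shift 2, turn in shift 3.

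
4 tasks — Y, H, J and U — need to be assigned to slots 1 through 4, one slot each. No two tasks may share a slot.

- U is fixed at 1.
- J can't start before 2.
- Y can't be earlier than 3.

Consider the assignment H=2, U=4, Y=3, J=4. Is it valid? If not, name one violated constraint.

No — it violates: U is fixed at 1

J can't start before 2 — holds.
No two tasks may share a slot — violated.
Y can't be earlier than 3 — holds.
U is fixed at 1 — violated.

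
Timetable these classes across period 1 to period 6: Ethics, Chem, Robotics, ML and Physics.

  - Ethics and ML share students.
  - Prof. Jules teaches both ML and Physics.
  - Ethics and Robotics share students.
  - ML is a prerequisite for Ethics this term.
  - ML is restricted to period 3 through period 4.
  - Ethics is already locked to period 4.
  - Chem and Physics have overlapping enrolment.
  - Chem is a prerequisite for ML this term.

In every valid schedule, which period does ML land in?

ML's window is period 3–period 4.
Ethics is fixed at period 4, and ML can't share a period with Ethics.
So ML must be period 3.

period 3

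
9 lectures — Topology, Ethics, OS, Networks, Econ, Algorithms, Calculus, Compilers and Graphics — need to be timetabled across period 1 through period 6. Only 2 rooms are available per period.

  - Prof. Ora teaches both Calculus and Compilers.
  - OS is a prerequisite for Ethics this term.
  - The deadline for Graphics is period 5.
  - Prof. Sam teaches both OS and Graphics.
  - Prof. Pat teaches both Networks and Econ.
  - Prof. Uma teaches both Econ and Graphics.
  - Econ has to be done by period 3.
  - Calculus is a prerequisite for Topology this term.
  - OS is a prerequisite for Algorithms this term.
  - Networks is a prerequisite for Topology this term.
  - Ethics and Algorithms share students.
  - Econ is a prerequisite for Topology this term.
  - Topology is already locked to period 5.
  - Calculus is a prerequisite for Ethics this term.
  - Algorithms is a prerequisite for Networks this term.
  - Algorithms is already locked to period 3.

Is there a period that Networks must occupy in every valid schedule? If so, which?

Algorithms is fixed at period 3 and must come before Networks, so Networks is at least period 4.
Topology is fixed at period 5 and must come after Networks, so Networks is at most period 4.
So Networks must be period 4.

period 4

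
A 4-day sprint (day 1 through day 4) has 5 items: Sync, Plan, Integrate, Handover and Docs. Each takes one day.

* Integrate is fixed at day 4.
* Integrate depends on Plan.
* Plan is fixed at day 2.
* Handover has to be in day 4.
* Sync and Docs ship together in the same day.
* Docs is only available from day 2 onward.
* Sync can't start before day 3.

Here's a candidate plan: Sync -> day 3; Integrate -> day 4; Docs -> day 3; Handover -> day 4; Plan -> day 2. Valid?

Yes, all constraints hold

Integrate is fixed at day 4 — holds.
Docs is only available from day 2 onward — holds.
Integrate depends on Plan — holds.
Plan is fixed at day 2 — holds.
Handover has to be in day 4 — holds.
Sync and Docs ship together in the same day — holds.
Sync can't start before day 3 — holds.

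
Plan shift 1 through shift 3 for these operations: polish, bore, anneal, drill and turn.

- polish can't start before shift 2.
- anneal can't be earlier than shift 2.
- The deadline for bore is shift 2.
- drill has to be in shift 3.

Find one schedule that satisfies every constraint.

bore -> shift 1, anneal -> shift 2, drill -> shift 3, polish -> shift 2, turn -> shift 1

Checking: bore=shift 1 in [shift 1,shift 2]; anneal=shift 2 in [shift 2,shift 3]; drill=shift 3 in [shift 3,shift 3]; polish=shift 2 in [shift 2,shift 3].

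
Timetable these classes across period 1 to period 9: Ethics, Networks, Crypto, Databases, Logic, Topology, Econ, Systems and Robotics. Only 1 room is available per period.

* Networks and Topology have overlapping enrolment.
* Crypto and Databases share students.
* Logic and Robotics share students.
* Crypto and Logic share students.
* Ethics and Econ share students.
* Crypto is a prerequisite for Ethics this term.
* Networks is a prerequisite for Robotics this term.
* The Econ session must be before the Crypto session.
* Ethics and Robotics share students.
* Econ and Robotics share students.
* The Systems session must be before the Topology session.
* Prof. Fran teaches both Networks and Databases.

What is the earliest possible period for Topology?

period 2

Precedence pushes Topology to at least period 2.
Topology at period 2 is achievable: Logic=period 9; Crypto=period 4; Systems=period 1; Robotics=period 7; Topology=period 2; Econ=period 3; Networks=period 6; Databases=period 8; Ethics=period 5.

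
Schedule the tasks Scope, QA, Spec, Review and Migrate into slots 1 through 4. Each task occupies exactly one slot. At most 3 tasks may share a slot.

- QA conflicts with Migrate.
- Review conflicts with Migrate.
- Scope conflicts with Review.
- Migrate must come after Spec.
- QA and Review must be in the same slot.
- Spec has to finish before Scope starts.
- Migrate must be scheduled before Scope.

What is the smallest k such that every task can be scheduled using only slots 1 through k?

3

The precedence chain requires at least 3 distinct slots.
With at most 3 per slot and 5 tasks, at least 2 slots are needed.
3 works (last occupied slot: 3): for example Scope -> 3; QA -> 1; Review -> 1; Migrate -> 2; Spec -> 1.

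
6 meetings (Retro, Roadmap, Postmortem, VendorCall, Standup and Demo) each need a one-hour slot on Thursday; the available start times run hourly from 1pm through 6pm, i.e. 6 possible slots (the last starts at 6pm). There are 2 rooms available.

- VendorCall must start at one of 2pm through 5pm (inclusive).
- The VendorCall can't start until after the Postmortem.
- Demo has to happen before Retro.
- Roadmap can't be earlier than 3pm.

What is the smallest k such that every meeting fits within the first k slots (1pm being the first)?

3 slots

The precedence chain requires at least 2 distinct slots.
With at most 2 per slot and 6 meetings, at least 3 slots are needed.
Roadmap can't be placed before 3pm — that is slot 3 counting from 1pm — so the schedule must run through at least 3 slots.
3 works (last occupied slot: 3pm): for example VendorCall -> 2pm; Roadmap -> 3pm; Demo -> 1pm; Standup -> 3pm; Retro -> 2pm; Postmortem -> 1pm.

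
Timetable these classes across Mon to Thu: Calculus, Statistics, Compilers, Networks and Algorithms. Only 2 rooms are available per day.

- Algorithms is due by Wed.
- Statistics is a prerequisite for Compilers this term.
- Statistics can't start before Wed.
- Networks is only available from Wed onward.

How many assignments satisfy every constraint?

14

Splitting on Calculus: it can be Mon (5), Tue (5), Wed (2), Thu (2). Listing each branch's schedules as (Statistics, Compilers, Networks, Algorithms):
Calculus=Mon: (Wed,Thu,Wed,Mon) (Wed,Thu,Wed,Tue) (Wed,Thu,Thu,Mon) (Wed,Thu,Thu,Tue) (Wed,Thu,Thu,Wed) — 5.
Calculus=Tue: (Wed,Thu,Wed,Mon) (Wed,Thu,Wed,Tue) (Wed,Thu,Thu,Mon) (Wed,Thu,Thu,Tue) (Wed,Thu,Thu,Wed) — 5.
Calculus=Wed: (Wed,Thu,Thu,Mon) (Wed,Thu,Thu,Tue) — 2.
Calculus=Thu: (Wed,Thu,Wed,Mon) (Wed,Thu,Wed,Tue) — 2.
Summing: 5 + 5 + 2 + 2 = 14.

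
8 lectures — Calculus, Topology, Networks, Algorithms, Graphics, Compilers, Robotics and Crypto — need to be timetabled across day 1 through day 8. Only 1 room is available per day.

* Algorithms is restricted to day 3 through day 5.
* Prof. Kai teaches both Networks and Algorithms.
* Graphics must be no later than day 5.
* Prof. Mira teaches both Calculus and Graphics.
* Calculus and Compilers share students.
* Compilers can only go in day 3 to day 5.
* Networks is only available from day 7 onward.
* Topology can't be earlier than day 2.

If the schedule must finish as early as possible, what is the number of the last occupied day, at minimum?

8

With at most 1 per day and 8 lectures, at least 8 days are needed.
Networks can't be placed before day 7, so the schedule must run through at least day 7.
8 works (last occupied day: day 8): for example Algorithms=day 3, Robotics=day 6, Networks=day 7, Crypto=day 8, Graphics=day 1, Topology=day 2, Calculus=day 5, Compilers=day 4.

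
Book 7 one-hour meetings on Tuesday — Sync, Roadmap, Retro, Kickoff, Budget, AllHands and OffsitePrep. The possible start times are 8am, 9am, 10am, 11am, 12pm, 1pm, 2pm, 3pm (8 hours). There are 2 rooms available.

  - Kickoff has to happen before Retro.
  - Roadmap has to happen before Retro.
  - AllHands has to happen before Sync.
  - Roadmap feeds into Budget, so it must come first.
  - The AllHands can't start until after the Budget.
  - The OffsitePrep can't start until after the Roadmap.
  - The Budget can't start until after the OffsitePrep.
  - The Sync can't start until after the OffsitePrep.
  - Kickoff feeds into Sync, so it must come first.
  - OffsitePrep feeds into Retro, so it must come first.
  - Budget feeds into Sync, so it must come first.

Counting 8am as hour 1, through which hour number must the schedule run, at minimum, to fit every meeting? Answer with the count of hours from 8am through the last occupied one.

5

The precedence chain requires at least 5 distinct hours.
With at most 2 per hour and 7 meetings, at least 4 hours are needed.
5 works (last occupied hour: 12pm): for example Budget in 10am, Roadmap in 8am, Sync in 12pm, AllHands in 11am, OffsitePrep in 9am, Retro in 10am, Kickoff in 8am.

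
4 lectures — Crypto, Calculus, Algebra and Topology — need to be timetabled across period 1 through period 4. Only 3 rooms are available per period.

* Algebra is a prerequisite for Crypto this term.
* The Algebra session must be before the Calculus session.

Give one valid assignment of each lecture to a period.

Algebra -> period 1; Crypto -> period 2; Topology -> period 1; Calculus -> period 2

Checking: Algebra(period 1) before Crypto(period 2); Algebra(period 1) before Calculus(period 2); max 2 per period (cap 3).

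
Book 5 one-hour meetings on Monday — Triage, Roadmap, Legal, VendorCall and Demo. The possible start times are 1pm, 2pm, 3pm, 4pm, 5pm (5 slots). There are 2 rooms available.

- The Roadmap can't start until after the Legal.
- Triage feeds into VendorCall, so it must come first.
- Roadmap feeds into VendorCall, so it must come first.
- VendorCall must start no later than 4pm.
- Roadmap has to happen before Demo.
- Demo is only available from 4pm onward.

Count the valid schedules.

Splitting on Triage: it can be 1pm (8), 2pm (8), 3pm (6). Listing each branch's schedules as (Roadmap, Legal, VendorCall, Demo):
Triage=1pm: (2pm,1pm,3pm,4pm) (2pm,1pm,3pm,5pm) (2pm,1pm,4pm,4pm) (2pm,1pm,4pm,5pm) (3pm,1pm,4pm,4pm) (3pm,1pm,4pm,5pm) (3pm,2pm,4pm,4pm) (3pm,2pm,4pm,5pm) — 8.
Triage=2pm: (2pm,1pm,3pm,4pm) (2pm,1pm,3pm,5pm) (2pm,1pm,4pm,4pm) (2pm,1pm,4pm,5pm) (3pm,1pm,4pm,4pm) (3pm,1pm,4pm,5pm) (3pm,2pm,4pm,4pm) (3pm,2pm,4pm,5pm) — 8.
Triage=3pm: (2pm,1pm,4pm,4pm) (2pm,1pm,4pm,5pm) (3pm,1pm,4pm,4pm) (3pm,1pm,4pm,5pm) (3pm,2pm,4pm,4pm) (3pm,2pm,4pm,5pm) — 6.
Summing: 8 + 8 + 6 = 22.

22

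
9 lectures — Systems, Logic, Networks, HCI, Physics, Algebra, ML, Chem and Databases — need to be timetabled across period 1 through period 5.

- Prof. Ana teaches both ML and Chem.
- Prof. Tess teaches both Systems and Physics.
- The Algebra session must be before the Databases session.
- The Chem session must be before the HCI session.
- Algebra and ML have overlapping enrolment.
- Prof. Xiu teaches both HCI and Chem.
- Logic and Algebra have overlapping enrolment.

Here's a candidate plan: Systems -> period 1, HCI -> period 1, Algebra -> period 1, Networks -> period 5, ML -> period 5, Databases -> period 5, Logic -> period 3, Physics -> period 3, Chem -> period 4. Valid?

No — it violates: The Chem session must be before the HCI session

Prof. Tess teaches both Systems and Physics — holds.
Prof. Xiu teaches both HCI and Chem — holds.
The Algebra session must be before the Databases session — holds.
Prof. Ana teaches both ML and Chem — holds.
Logic and Algebra have overlapping enrolment — holds.
The Chem session must be before the HCI session — violated.
Algebra and ML have overlapping enrolment — holds.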